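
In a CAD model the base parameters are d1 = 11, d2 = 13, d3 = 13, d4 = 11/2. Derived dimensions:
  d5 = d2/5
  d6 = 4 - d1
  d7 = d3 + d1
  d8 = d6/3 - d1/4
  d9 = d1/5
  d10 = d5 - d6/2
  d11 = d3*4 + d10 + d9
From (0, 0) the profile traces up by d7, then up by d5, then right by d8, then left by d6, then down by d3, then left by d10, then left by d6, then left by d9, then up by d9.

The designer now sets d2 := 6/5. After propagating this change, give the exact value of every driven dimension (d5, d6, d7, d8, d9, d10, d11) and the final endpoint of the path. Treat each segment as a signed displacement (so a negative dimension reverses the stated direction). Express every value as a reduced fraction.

d5 = 6/25
d6 = -7
d7 = 24
d8 = -61/12
d9 = 11/5
d10 = 187/50
d11 = 2897/50
endpoint = (893/300, 336/25)

Apply edit: d2 := 6/5
  d5 = d2/5 = 6/25
  d6 = 4 - d1 = -7
  d7 = d3 + d1 = 24
  d8 = d6/3 - d1/4 = -61/12
  d9 = d1/5 = 11/5
  d10 = d5 - d6/2 = 187/50
  d11 = d3*4 + d10 + d9 = 2897/50
Walk from origin (0, 0):
  seg 1: up by d7 = 24 → (0, 24)
  seg 2: up by d5 = 6/25 → (0, 606/25)
  seg 3: right by d8 = -61/12 → (-61/12, 606/25)
  seg 4: left by d6 = -7 → (23/12, 606/25)
  seg 5: down by d3 = 13 → (23/12, 281/25)
  seg 6: left by d10 = 187/50 → (-547/300, 281/25)
  seg 7: left by d6 = -7 → (1553/300, 281/25)
  seg 8: left by d9 = 11/5 → (893/300, 281/25)
  seg 9: up by d9 = 11/5 → (893/300, 336/25)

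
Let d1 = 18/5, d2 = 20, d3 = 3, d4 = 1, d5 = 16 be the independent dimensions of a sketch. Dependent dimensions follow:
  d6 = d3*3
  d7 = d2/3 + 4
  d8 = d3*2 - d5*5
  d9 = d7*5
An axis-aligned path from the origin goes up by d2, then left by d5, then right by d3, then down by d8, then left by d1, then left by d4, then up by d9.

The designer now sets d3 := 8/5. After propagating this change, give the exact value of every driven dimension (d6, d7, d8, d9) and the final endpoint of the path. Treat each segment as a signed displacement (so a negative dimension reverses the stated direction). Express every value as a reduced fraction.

d6 = 24/5
d7 = 32/3
d8 = -384/5
d9 = 160/3
endpoint = (-19, 2252/15)

Apply edit: d3 := 8/5
  d6 = d3*3 = 24/5
  d7 = d2/3 + 4 = 32/3
  d8 = d3*2 - d5*5 = -384/5
  d9 = d7*5 = 160/3
Walk from origin (0, 0):
  seg 1: up by d2 = 20 → (0, 20)
  seg 2: left by d5 = 16 → (-16, 20)
  seg 3: right by d3 = 8/5 → (-72/5, 20)
  seg 4: down by d8 = -384/5 → (-72/5, 484/5)
  seg 5: left by d1 = 18/5 → (-18, 484/5)
  seg 6: left by d4 = 1 → (-19, 484/5)
  seg 7: up by d9 = 160/3 → (-19, 2252/15)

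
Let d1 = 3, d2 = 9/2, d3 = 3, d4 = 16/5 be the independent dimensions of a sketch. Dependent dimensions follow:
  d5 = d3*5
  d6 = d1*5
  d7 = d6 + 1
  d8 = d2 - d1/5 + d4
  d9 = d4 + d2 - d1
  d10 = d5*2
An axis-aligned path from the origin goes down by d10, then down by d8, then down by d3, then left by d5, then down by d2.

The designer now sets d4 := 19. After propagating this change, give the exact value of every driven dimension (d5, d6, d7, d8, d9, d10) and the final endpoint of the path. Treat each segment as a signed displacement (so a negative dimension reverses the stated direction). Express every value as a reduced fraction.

Apply edit: d4 := 19
  d5 = d3*5 = 15
  d6 = d1*5 = 15
  d7 = d6 + 1 = 16
  d8 = d2 - d1/5 + d4 = 229/10
  d9 = d4 + d2 - d1 = 41/2
  d10 = d5*2 = 30
Walk from origin (0, 0):
  seg 1: down by d10 = 30 → (0, -30)
  seg 2: down by d8 = 229/10 → (0, -529/10)
  seg 3: down by d3 = 3 → (0, -559/10)
  seg 4: left by d5 = 15 → (-15, -559/10)
  seg 5: down by d2 = 9/2 → (-15, -302/5)

d5 = 15
d6 = 15
d7 = 16
d8 = 229/10
d9 = 41/2
d10 = 30
endpoint = (-15, -302/5)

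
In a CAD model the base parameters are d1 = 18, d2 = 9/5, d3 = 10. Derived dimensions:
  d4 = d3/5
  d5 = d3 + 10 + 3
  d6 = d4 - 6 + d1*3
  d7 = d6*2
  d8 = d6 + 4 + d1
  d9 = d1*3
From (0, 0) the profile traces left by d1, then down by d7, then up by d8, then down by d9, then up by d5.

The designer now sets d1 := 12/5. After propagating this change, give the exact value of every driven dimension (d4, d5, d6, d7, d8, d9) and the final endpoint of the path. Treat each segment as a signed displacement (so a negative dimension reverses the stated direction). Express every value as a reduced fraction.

Apply edit: d1 := 12/5
  d4 = d3/5 = 2
  d5 = d3 + 10 + 3 = 23
  d6 = d4 - 6 + d1*3 = 16/5
  d7 = d6*2 = 32/5
  d8 = d6 + 4 + d1 = 48/5
  d9 = d1*3 = 36/5
Walk from origin (0, 0):
  seg 1: left by d1 = 12/5 → (-12/5, 0)
  seg 2: down by d7 = 32/5 → (-12/5, -32/5)
  seg 3: up by d8 = 48/5 → (-12/5, 16/5)
  seg 4: down by d9 = 36/5 → (-12/5, -4)
  seg 5: up by d5 = 23 → (-12/5, 19)

d4 = 2
d5 = 23
d6 = 16/5
d7 = 32/5
d8 = 48/5
d9 = 36/5
endpoint = (-12/5, 19)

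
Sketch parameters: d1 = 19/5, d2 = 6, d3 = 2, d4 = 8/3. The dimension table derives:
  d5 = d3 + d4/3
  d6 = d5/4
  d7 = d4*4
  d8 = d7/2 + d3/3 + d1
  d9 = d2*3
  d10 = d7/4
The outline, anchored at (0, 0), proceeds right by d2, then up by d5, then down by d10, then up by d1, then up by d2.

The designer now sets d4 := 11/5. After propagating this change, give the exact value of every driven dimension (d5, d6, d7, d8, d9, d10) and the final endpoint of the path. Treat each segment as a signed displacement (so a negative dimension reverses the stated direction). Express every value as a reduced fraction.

Apply edit: d4 := 11/5
  d5 = d3 + d4/3 = 41/15
  d6 = d5/4 = 41/60
  d7 = d4*4 = 44/5
  d8 = d7/2 + d3/3 + d1 = 133/15
  d9 = d2*3 = 18
  d10 = d7/4 = 11/5
Walk from origin (0, 0):
  seg 1: right by d2 = 6 → (6, 0)
  seg 2: up by d5 = 41/15 → (6, 41/15)
  seg 3: down by d10 = 11/5 → (6, 8/15)
  seg 4: up by d1 = 19/5 → (6, 13/3)
  seg 5: up by d2 = 6 → (6, 31/3)

d5 = 41/15
d6 = 41/60
d7 = 44/5
d8 = 133/15
d9 = 18
d10 = 11/5
endpoint = (6, 31/3)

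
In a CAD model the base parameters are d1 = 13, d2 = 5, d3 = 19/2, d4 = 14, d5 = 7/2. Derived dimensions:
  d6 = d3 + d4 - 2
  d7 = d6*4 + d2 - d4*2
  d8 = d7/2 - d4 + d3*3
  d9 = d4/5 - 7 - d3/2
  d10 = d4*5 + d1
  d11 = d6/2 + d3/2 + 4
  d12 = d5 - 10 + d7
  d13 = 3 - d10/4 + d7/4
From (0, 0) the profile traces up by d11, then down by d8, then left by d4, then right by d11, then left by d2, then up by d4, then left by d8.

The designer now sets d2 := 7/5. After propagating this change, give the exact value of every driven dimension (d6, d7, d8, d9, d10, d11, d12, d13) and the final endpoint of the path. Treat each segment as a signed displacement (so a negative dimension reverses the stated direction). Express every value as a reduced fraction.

Apply edit: d2 := 7/5
  d6 = d3 + d4 - 2 = 43/2
  d7 = d6*4 + d2 - d4*2 = 297/5
  d8 = d7/2 - d4 + d3*3 = 221/5
  d9 = d4/5 - 7 - d3/2 = -179/20
  d10 = d4*5 + d1 = 83
  d11 = d6/2 + d3/2 + 4 = 39/2
  d12 = d5 - 10 + d7 = 529/10
  d13 = 3 - d10/4 + d7/4 = -29/10
Walk from origin (0, 0):
  seg 1: up by d11 = 39/2 → (0, 39/2)
  seg 2: down by d8 = 221/5 → (0, -247/10)
  seg 3: left by d4 = 14 → (-14, -247/10)
  seg 4: right by d11 = 39/2 → (11/2, -247/10)
  seg 5: left by d2 = 7/5 → (41/10, -247/10)
  seg 6: up by d4 = 14 → (41/10, -107/10)
  seg 7: left by d8 = 221/5 → (-401/10, -107/10)

d6 = 43/2
d7 = 297/5
d8 = 221/5
d9 = -179/20
d10 = 83
d11 = 39/2
d12 = 529/10
d13 = -29/10
endpoint = (-401/10, -107/10)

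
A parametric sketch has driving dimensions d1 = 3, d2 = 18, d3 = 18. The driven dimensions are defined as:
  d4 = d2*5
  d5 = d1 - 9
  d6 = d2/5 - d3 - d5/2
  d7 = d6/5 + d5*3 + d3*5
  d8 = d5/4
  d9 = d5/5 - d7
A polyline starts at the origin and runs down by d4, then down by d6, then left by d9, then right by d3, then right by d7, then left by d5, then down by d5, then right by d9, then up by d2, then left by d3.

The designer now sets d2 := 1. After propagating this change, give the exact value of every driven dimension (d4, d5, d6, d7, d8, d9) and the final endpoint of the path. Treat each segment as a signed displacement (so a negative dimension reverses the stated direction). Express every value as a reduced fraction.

Apply edit: d2 := 1
  d4 = d2*5 = 5
  d5 = d1 - 9 = -6
  d6 = d2/5 - d3 - d5/2 = -74/5
  d7 = d6/5 + d5*3 + d3*5 = 1726/25
  d8 = d5/4 = -3/2
  d9 = d5/5 - d7 = -1756/25
Walk from origin (0, 0):
  seg 1: down by d4 = 5 → (0, -5)
  seg 2: down by d6 = -74/5 → (0, 49/5)
  seg 3: left by d9 = -1756/25 → (1756/25, 49/5)
  seg 4: right by d3 = 18 → (2206/25, 49/5)
  seg 5: right by d7 = 1726/25 → (3932/25, 49/5)
  seg 6: left by d5 = -6 → (4082/25, 49/5)
  seg 7: down by d5 = -6 → (4082/25, 79/5)
  seg 8: right by d9 = -1756/25 → (2326/25, 79/5)
  seg 9: up by d2 = 1 → (2326/25, 84/5)
  seg 10: left by d3 = 18 → (1876/25, 84/5)

d4 = 5
d5 = -6
d6 = -74/5
d7 = 1726/25
d8 = -3/2
d9 = -1756/25
endpoint = (1876/25, 84/5)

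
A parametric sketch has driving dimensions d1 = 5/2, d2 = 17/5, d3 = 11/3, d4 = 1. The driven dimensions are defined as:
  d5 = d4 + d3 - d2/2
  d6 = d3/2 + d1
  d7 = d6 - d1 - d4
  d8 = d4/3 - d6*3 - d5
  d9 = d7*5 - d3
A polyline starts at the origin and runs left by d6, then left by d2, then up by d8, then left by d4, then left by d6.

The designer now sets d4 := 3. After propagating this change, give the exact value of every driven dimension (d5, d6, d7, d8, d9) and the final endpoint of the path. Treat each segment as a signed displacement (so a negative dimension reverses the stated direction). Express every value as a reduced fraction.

Apply edit: d4 := 3
  d5 = d4 + d3 - d2/2 = 149/30
  d6 = d3/2 + d1 = 13/3
  d7 = d6 - d1 - d4 = -7/6
  d8 = d4/3 - d6*3 - d5 = -509/30
  d9 = d7*5 - d3 = -19/2
Walk from origin (0, 0):
  seg 1: left by d6 = 13/3 → (-13/3, 0)
  seg 2: left by d2 = 17/5 → (-116/15, 0)
  seg 3: up by d8 = -509/30 → (-116/15, -509/30)
  seg 4: left by d4 = 3 → (-161/15, -509/30)
  seg 5: left by d6 = 13/3 → (-226/15, -509/30)

d5 = 149/30
d6 = 13/3
d7 = -7/6
d8 = -509/30
d9 = -19/2
endpoint = (-226/15, -509/30)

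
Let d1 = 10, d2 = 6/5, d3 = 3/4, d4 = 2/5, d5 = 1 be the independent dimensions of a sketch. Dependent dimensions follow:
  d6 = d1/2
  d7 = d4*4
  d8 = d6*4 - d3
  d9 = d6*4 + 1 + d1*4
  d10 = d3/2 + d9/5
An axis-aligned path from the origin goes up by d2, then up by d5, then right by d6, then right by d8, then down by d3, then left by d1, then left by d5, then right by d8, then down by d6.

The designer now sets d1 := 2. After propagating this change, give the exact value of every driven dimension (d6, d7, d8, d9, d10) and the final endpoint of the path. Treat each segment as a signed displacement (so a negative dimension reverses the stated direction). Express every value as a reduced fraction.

Apply edit: d1 := 2
  d6 = d1/2 = 1
  d7 = d4*4 = 8/5
  d8 = d6*4 - d3 = 13/4
  d9 = d6*4 + 1 + d1*4 = 13
  d10 = d3/2 + d9/5 = 119/40
Walk from origin (0, 0):
  seg 1: up by d2 = 6/5 → (0, 6/5)
  seg 2: up by d5 = 1 → (0, 11/5)
  seg 3: right by d6 = 1 → (1, 11/5)
  seg 4: right by d8 = 13/4 → (17/4, 11/5)
  seg 5: down by d3 = 3/4 → (17/4, 29/20)
  seg 6: left by d1 = 2 → (9/4, 29/20)
  seg 7: left by d5 = 1 → (5/4, 29/20)
  seg 8: right by d8 = 13/4 → (9/2, 29/20)
  seg 9: down by d6 = 1 → (9/2, 9/20)

d6 = 1
d7 = 8/5
d8 = 13/4
d9 = 13
d10 = 119/40
endpoint = (9/2, 9/20)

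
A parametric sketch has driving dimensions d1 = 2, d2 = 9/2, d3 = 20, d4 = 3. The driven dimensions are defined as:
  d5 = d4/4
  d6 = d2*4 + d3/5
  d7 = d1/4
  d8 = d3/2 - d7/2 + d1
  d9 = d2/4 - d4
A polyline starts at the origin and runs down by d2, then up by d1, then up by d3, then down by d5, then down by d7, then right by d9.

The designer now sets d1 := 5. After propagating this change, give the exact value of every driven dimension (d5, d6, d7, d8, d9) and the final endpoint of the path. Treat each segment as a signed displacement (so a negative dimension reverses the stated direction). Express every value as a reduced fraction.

d5 = 3/4
d6 = 22
d7 = 5/4
d8 = 115/8
d9 = -15/8
endpoint = (-15/8, 37/2)

Apply edit: d1 := 5
  d5 = d4/4 = 3/4
  d6 = d2*4 + d3/5 = 22
  d7 = d1/4 = 5/4
  d8 = d3/2 - d7/2 + d1 = 115/8
  d9 = d2/4 - d4 = -15/8
Walk from origin (0, 0):
  seg 1: down by d2 = 9/2 → (0, -9/2)
  seg 2: up by d1 = 5 → (0, 1/2)
  seg 3: up by d3 = 20 → (0, 41/2)
  seg 4: down by d5 = 3/4 → (0, 79/4)
  seg 5: down by d7 = 5/4 → (0, 37/2)
  seg 6: right by d9 = -15/8 → (-15/8, 37/2)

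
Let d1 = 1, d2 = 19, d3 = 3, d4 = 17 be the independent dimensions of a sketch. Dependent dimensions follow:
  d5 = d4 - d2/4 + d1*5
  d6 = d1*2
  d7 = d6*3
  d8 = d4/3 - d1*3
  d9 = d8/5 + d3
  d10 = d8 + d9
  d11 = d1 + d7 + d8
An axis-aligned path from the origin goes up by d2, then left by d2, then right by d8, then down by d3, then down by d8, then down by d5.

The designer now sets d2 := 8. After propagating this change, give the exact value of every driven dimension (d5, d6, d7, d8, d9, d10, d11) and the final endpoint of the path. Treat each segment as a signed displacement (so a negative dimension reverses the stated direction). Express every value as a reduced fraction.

Apply edit: d2 := 8
  d5 = d4 - d2/4 + d1*5 = 20
  d6 = d1*2 = 2
  d7 = d6*3 = 6
  d8 = d4/3 - d1*3 = 8/3
  d9 = d8/5 + d3 = 53/15
  d10 = d8 + d9 = 31/5
  d11 = d1 + d7 + d8 = 29/3
Walk from origin (0, 0):
  seg 1: up by d2 = 8 → (0, 8)
  seg 2: left by d2 = 8 → (-8, 8)
  seg 3: right by d8 = 8/3 → (-16/3, 8)
  seg 4: down by d3 = 3 → (-16/3, 5)
  seg 5: down by d8 = 8/3 → (-16/3, 7/3)
  seg 6: down by d5 = 20 → (-16/3, -53/3)

d5 = 20
d6 = 2
d7 = 6
d8 = 8/3
d9 = 53/15
d10 = 31/5
d11 = 29/3
endpoint = (-16/3, -53/3)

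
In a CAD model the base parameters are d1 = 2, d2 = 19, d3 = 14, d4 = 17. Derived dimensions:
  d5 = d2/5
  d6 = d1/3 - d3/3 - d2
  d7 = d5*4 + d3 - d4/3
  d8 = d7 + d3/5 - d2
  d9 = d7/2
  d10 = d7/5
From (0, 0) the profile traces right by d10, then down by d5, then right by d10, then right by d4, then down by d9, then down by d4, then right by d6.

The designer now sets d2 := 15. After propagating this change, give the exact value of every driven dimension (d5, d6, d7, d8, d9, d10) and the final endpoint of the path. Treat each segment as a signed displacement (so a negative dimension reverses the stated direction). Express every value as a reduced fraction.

d5 = 3
d6 = -19
d7 = 61/3
d8 = 122/15
d9 = 61/6
d10 = 61/15
endpoint = (92/15, -181/6)

Apply edit: d2 := 15
  d5 = d2/5 = 3
  d6 = d1/3 - d3/3 - d2 = -19
  d7 = d5*4 + d3 - d4/3 = 61/3
  d8 = d7 + d3/5 - d2 = 122/15
  d9 = d7/2 = 61/6
  d10 = d7/5 = 61/15
Walk from origin (0, 0):
  seg 1: right by d10 = 61/15 → (61/15, 0)
  seg 2: down by d5 = 3 → (61/15, -3)
  seg 3: right by d10 = 61/15 → (122/15, -3)
  seg 4: right by d4 = 17 → (377/15, -3)
  seg 5: down by d9 = 61/6 → (377/15, -79/6)
  seg 6: down by d4 = 17 → (377/15, -181/6)
  seg 7: right by d6 = -19 → (92/15, -181/6)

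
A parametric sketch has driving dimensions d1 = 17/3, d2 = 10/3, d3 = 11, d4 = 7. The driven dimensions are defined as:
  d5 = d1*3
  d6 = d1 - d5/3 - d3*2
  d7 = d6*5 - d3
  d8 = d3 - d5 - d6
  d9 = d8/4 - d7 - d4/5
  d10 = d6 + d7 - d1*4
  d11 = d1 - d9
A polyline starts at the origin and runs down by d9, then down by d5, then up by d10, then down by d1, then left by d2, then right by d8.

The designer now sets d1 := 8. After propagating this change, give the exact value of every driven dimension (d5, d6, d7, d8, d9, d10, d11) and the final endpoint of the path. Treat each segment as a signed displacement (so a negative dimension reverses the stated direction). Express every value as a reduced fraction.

d5 = 24
d6 = -22
d7 = -121
d8 = 9
d9 = 2437/20
d10 = -175
d11 = -2277/20
endpoint = (17/3, -6577/20)

Apply edit: d1 := 8
  d5 = d1*3 = 24
  d6 = d1 - d5/3 - d3*2 = -22
  d7 = d6*5 - d3 = -121
  d8 = d3 - d5 - d6 = 9
  d9 = d8/4 - d7 - d4/5 = 2437/20
  d10 = d6 + d7 - d1*4 = -175
  d11 = d1 - d9 = -2277/20
Walk from origin (0, 0):
  seg 1: down by d9 = 2437/20 → (0, -2437/20)
  seg 2: down by d5 = 24 → (0, -2917/20)
  seg 3: up by d10 = -175 → (0, -6417/20)
  seg 4: down by d1 = 8 → (0, -6577/20)
  seg 5: left by d2 = 10/3 → (-10/3, -6577/20)
  seg 6: right by d8 = 9 → (17/3, -6577/20)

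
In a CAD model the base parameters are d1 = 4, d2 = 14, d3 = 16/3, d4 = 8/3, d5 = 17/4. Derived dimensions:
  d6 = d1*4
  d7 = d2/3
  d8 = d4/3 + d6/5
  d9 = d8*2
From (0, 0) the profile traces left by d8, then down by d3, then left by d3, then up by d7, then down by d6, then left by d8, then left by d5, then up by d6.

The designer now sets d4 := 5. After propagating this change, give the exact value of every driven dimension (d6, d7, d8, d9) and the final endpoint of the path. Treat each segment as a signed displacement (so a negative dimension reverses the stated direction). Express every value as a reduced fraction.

d6 = 16
d7 = 14/3
d8 = 73/15
d9 = 146/15
endpoint = (-1159/60, -2/3)

Apply edit: d4 := 5
  d6 = d1*4 = 16
  d7 = d2/3 = 14/3
  d8 = d4/3 + d6/5 = 73/15
  d9 = d8*2 = 146/15
Walk from origin (0, 0):
  seg 1: left by d8 = 73/15 → (-73/15, 0)
  seg 2: down by d3 = 16/3 → (-73/15, -16/3)
  seg 3: left by d3 = 16/3 → (-51/5, -16/3)
  seg 4: up by d7 = 14/3 → (-51/5, -2/3)
  seg 5: down by d6 = 16 → (-51/5, -50/3)
  seg 6: left by d8 = 73/15 → (-226/15, -50/3)
  seg 7: left by d5 = 17/4 → (-1159/60, -50/3)
  seg 8: up by d6 = 16 → (-1159/60, -2/3)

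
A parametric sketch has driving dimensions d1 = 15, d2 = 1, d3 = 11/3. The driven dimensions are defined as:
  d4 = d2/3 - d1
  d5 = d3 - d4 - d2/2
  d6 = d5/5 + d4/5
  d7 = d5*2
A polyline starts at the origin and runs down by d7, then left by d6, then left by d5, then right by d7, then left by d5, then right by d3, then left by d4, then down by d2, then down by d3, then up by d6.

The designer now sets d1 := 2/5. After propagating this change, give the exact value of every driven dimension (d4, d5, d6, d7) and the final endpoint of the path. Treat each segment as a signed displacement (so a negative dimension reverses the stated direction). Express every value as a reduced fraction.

Apply edit: d1 := 2/5
  d4 = d2/3 - d1 = -1/15
  d5 = d3 - d4 - d2/2 = 97/30
  d6 = d5/5 + d4/5 = 19/30
  d7 = d5*2 = 97/15
Walk from origin (0, 0):
  seg 1: down by d7 = 97/15 → (0, -97/15)
  seg 2: left by d6 = 19/30 → (-19/30, -97/15)
  seg 3: left by d5 = 97/30 → (-58/15, -97/15)
  seg 4: right by d7 = 97/15 → (13/5, -97/15)
  seg 5: left by d5 = 97/30 → (-19/30, -97/15)
  seg 6: right by d3 = 11/3 → (91/30, -97/15)
  seg 7: left by d4 = -1/15 → (31/10, -97/15)
  seg 8: down by d2 = 1 → (31/10, -112/15)
  seg 9: down by d3 = 11/3 → (31/10, -167/15)
  seg 10: up by d6 = 19/30 → (31/10, -21/2)

d4 = -1/15
d5 = 97/30
d6 = 19/30
d7 = 97/15
endpoint = (31/10, -21/2)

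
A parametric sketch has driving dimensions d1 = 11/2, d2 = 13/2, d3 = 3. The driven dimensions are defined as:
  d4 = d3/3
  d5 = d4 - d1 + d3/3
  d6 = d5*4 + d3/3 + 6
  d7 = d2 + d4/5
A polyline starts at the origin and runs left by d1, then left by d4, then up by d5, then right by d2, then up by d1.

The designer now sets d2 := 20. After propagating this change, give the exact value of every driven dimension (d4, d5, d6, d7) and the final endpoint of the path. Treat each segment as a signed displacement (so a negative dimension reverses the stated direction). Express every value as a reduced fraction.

d4 = 1
d5 = -7/2
d6 = -7
d7 = 101/5
endpoint = (27/2, 2)

Apply edit: d2 := 20
  d4 = d3/3 = 1
  d5 = d4 - d1 + d3/3 = -7/2
  d6 = d5*4 + d3/3 + 6 = -7
  d7 = d2 + d4/5 = 101/5
Walk from origin (0, 0):
  seg 1: left by d1 = 11/2 → (-11/2, 0)
  seg 2: left by d4 = 1 → (-13/2, 0)
  seg 3: up by d5 = -7/2 → (-13/2, -7/2)
  seg 4: right by d2 = 20 → (27/2, -7/2)
  seg 5: up by d1 = 11/2 → (27/2, 2)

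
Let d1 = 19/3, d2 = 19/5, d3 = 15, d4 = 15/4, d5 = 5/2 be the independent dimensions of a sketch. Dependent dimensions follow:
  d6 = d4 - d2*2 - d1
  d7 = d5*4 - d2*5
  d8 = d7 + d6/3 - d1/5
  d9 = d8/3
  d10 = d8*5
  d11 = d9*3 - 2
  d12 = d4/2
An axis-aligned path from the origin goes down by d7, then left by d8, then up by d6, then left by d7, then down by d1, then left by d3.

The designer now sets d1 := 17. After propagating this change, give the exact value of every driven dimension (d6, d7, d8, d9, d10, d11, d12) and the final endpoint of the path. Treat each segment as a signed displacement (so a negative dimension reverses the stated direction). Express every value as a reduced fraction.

d6 = -417/20
d7 = -9
d8 = -387/20
d9 = -129/20
d10 = -387/4
d11 = -427/20
d12 = 15/8
endpoint = (267/20, -577/20)

Apply edit: d1 := 17
  d6 = d4 - d2*2 - d1 = -417/20
  d7 = d5*4 - d2*5 = -9
  d8 = d7 + d6/3 - d1/5 = -387/20
  d9 = d8/3 = -129/20
  d10 = d8*5 = -387/4
  d11 = d9*3 - 2 = -427/20
  d12 = d4/2 = 15/8
Walk from origin (0, 0):
  seg 1: down by d7 = -9 → (0, 9)
  seg 2: left by d8 = -387/20 → (387/20, 9)
  seg 3: up by d6 = -417/20 → (387/20, -237/20)
  seg 4: left by d7 = -9 → (567/20, -237/20)
  seg 5: down by d1 = 17 → (567/20, -577/20)
  seg 6: left by d3 = 15 → (267/20, -577/20)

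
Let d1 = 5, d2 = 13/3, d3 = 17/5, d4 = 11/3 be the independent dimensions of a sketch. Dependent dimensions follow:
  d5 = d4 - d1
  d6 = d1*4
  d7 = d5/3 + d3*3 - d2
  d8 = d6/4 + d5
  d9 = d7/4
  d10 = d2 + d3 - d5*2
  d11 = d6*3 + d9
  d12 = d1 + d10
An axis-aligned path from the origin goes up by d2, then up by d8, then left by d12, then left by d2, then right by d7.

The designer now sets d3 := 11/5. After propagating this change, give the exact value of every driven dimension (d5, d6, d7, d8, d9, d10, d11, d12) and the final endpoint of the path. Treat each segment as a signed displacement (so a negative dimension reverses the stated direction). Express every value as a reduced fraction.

Apply edit: d3 := 11/5
  d5 = d4 - d1 = -4/3
  d6 = d1*4 = 20
  d7 = d5/3 + d3*3 - d2 = 82/45
  d8 = d6/4 + d5 = 11/3
  d9 = d7/4 = 41/90
  d10 = d2 + d3 - d5*2 = 46/5
  d11 = d6*3 + d9 = 5441/90
  d12 = d1 + d10 = 71/5
Walk from origin (0, 0):
  seg 1: up by d2 = 13/3 → (0, 13/3)
  seg 2: up by d8 = 11/3 → (0, 8)
  seg 3: left by d12 = 71/5 → (-71/5, 8)
  seg 4: left by d2 = 13/3 → (-278/15, 8)
  seg 5: right by d7 = 82/45 → (-752/45, 8)

d5 = -4/3
d6 = 20
d7 = 82/45
d8 = 11/3
d9 = 41/90
d10 = 46/5
d11 = 5441/90
d12 = 71/5
endpoint = (-752/45, 8)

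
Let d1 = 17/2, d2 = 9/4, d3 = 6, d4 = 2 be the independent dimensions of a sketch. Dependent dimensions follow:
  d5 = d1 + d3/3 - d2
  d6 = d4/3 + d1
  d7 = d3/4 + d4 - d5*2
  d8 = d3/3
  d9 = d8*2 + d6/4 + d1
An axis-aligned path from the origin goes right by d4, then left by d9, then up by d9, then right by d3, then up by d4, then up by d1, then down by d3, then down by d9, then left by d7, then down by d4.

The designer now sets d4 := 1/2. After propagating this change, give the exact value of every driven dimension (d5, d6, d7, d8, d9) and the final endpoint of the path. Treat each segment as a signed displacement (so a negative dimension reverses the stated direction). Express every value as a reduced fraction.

d5 = 33/4
d6 = 26/3
d7 = -29/2
d8 = 2
d9 = 44/3
endpoint = (19/3, 5/2)

Apply edit: d4 := 1/2
  d5 = d1 + d3/3 - d2 = 33/4
  d6 = d4/3 + d1 = 26/3
  d7 = d3/4 + d4 - d5*2 = -29/2
  d8 = d3/3 = 2
  d9 = d8*2 + d6/4 + d1 = 44/3
Walk from origin (0, 0):
  seg 1: right by d4 = 1/2 → (1/2, 0)
  seg 2: left by d9 = 44/3 → (-85/6, 0)
  seg 3: up by d9 = 44/3 → (-85/6, 44/3)
  seg 4: right by d3 = 6 → (-49/6, 44/3)
  seg 5: up by d4 = 1/2 → (-49/6, 91/6)
  seg 6: up by d1 = 17/2 → (-49/6, 71/3)
  seg 7: down by d3 = 6 → (-49/6, 53/3)
  seg 8: down by d9 = 44/3 → (-49/6, 3)
  seg 9: left by d7 = -29/2 → (19/3, 3)
  seg 10: down by d4 = 1/2 → (19/3, 5/2)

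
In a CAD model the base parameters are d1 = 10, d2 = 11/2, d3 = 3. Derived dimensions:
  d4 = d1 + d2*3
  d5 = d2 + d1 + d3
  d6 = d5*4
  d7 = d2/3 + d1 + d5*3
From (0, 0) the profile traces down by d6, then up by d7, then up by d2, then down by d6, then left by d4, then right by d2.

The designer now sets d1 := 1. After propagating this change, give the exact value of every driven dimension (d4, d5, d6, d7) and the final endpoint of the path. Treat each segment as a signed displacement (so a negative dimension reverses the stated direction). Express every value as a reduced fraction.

Apply edit: d1 := 1
  d4 = d1 + d2*3 = 35/2
  d5 = d2 + d1 + d3 = 19/2
  d6 = d5*4 = 38
  d7 = d2/3 + d1 + d5*3 = 94/3
Walk from origin (0, 0):
  seg 1: down by d6 = 38 → (0, -38)
  seg 2: up by d7 = 94/3 → (0, -20/3)
  seg 3: up by d2 = 11/2 → (0, -7/6)
  seg 4: down by d6 = 38 → (0, -235/6)
  seg 5: left by d4 = 35/2 → (-35/2, -235/6)
  seg 6: right by d2 = 11/2 → (-12, -235/6)

d4 = 35/2
d5 = 19/2
d6 = 38
d7 = 94/3
endpoint = (-12, -235/6)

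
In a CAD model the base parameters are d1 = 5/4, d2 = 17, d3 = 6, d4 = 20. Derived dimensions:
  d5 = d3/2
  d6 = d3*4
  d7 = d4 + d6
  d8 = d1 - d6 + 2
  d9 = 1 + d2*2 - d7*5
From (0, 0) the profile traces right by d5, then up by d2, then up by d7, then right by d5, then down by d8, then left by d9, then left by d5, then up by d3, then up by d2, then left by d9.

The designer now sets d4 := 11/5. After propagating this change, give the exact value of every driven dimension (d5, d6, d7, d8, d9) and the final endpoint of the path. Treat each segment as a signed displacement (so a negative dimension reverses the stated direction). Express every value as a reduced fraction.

Apply edit: d4 := 11/5
  d5 = d3/2 = 3
  d6 = d3*4 = 24
  d7 = d4 + d6 = 131/5
  d8 = d1 - d6 + 2 = -83/4
  d9 = 1 + d2*2 - d7*5 = -96
Walk from origin (0, 0):
  seg 1: right by d5 = 3 → (3, 0)
  seg 2: up by d2 = 17 → (3, 17)
  seg 3: up by d7 = 131/5 → (3, 216/5)
  seg 4: right by d5 = 3 → (6, 216/5)
  seg 5: down by d8 = -83/4 → (6, 1279/20)
  seg 6: left by d9 = -96 → (102, 1279/20)
  seg 7: left by d5 = 3 → (99, 1279/20)
  seg 8: up by d3 = 6 → (99, 1399/20)
  seg 9: up by d2 = 17 → (99, 1739/20)
  seg 10: left by d9 = -96 → (195, 1739/20)

d5 = 3
d6 = 24
d7 = 131/5
d8 = -83/4
d9 = -96
endpoint = (195, 1739/20)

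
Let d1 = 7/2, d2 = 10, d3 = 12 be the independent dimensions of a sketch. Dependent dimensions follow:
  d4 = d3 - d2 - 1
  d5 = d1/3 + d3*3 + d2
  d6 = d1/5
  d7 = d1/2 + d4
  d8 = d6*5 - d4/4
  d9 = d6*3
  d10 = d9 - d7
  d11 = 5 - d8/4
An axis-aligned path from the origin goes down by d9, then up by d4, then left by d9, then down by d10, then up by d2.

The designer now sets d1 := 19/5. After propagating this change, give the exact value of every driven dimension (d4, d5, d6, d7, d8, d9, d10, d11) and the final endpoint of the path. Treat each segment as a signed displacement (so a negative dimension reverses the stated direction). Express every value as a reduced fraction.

d4 = 1
d5 = 709/15
d6 = 19/25
d7 = 29/10
d8 = 71/20
d9 = 57/25
d10 = -31/50
d11 = 329/80
endpoint = (-57/25, 467/50)

Apply edit: d1 := 19/5
  d4 = d3 - d2 - 1 = 1
  d5 = d1/3 + d3*3 + d2 = 709/15
  d6 = d1/5 = 19/25
  d7 = d1/2 + d4 = 29/10
  d8 = d6*5 - d4/4 = 71/20
  d9 = d6*3 = 57/25
  d10 = d9 - d7 = -31/50
  d11 = 5 - d8/4 = 329/80
Walk from origin (0, 0):
  seg 1: down by d9 = 57/25 → (0, -57/25)
  seg 2: up by d4 = 1 → (0, -32/25)
  seg 3: left by d9 = 57/25 → (-57/25, -32/25)
  seg 4: down by d10 = -31/50 → (-57/25, -33/50)
  seg 5: up by d2 = 10 → (-57/25, 467/50)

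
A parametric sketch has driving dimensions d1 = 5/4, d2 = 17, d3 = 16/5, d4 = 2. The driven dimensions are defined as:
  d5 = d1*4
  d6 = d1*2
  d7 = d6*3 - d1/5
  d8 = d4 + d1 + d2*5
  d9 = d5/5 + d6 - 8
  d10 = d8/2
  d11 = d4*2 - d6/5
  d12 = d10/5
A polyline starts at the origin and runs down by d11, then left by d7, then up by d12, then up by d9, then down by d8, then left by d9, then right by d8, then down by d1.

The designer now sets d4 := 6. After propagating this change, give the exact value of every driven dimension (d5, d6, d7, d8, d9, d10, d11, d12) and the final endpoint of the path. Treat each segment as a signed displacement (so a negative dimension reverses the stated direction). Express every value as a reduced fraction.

d5 = 5
d6 = 5/2
d7 = 29/4
d8 = 369/4
d9 = -9/2
d10 = 369/8
d11 = 23/2
d12 = 369/40
endpoint = (179/2, -4011/40)

Apply edit: d4 := 6
  d5 = d1*4 = 5
  d6 = d1*2 = 5/2
  d7 = d6*3 - d1/5 = 29/4
  d8 = d4 + d1 + d2*5 = 369/4
  d9 = d5/5 + d6 - 8 = -9/2
  d10 = d8/2 = 369/8
  d11 = d4*2 - d6/5 = 23/2
  d12 = d10/5 = 369/40
Walk from origin (0, 0):
  seg 1: down by d11 = 23/2 → (0, -23/2)
  seg 2: left by d7 = 29/4 → (-29/4, -23/2)
  seg 3: up by d12 = 369/40 → (-29/4, -91/40)
  seg 4: up by d9 = -9/2 → (-29/4, -271/40)
  seg 5: down by d8 = 369/4 → (-29/4, -3961/40)
  seg 6: left by d9 = -9/2 → (-11/4, -3961/40)
  seg 7: right by d8 = 369/4 → (179/2, -3961/40)
  seg 8: down by d1 = 5/4 → (179/2, -4011/40)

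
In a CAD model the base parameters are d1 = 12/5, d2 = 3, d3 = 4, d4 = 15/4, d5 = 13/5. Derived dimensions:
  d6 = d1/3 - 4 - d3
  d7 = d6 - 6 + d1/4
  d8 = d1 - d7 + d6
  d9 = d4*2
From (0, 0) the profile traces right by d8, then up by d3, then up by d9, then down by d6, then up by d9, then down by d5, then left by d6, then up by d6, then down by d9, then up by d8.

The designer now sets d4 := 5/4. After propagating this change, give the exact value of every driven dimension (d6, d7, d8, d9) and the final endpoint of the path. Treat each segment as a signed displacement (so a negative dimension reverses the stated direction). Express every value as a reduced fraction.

d6 = -36/5
d7 = -63/5
d8 = 39/5
d9 = 5/2
endpoint = (15, 117/10)

Apply edit: d4 := 5/4
  d6 = d1/3 - 4 - d3 = -36/5
  d7 = d6 - 6 + d1/4 = -63/5
  d8 = d1 - d7 + d6 = 39/5
  d9 = d4*2 = 5/2
Walk from origin (0, 0):
  seg 1: right by d8 = 39/5 → (39/5, 0)
  seg 2: up by d3 = 4 → (39/5, 4)
  seg 3: up by d9 = 5/2 → (39/5, 13/2)
  seg 4: down by d6 = -36/5 → (39/5, 137/10)
  seg 5: up by d9 = 5/2 → (39/5, 81/5)
  seg 6: down by d5 = 13/5 → (39/5, 68/5)
  seg 7: left by d6 = -36/5 → (15, 68/5)
  seg 8: up by d6 = -36/5 → (15, 32/5)
  seg 9: down by d9 = 5/2 → (15, 39/10)
  seg 10: up by d8 = 39/5 → (15, 117/10)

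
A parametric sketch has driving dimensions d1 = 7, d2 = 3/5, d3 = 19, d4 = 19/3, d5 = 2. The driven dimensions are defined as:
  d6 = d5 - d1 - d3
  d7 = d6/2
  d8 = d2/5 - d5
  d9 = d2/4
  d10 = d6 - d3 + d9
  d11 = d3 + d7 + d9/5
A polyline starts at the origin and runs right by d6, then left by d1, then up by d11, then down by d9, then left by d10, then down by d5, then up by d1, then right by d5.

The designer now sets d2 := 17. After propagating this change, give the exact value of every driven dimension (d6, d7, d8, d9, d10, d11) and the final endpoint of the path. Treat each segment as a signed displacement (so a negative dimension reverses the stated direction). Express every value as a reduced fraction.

Apply edit: d2 := 17
  d6 = d5 - d1 - d3 = -24
  d7 = d6/2 = -12
  d8 = d2/5 - d5 = 7/5
  d9 = d2/4 = 17/4
  d10 = d6 - d3 + d9 = -155/4
  d11 = d3 + d7 + d9/5 = 157/20
Walk from origin (0, 0):
  seg 1: right by d6 = -24 → (-24, 0)
  seg 2: left by d1 = 7 → (-31, 0)
  seg 3: up by d11 = 157/20 → (-31, 157/20)
  seg 4: down by d9 = 17/4 → (-31, 18/5)
  seg 5: left by d10 = -155/4 → (31/4, 18/5)
  seg 6: down by d5 = 2 → (31/4, 8/5)
  seg 7: up by d1 = 7 → (31/4, 43/5)
  seg 8: right by d5 = 2 → (39/4, 43/5)

d6 = -24
d7 = -12
d8 = 7/5
d9 = 17/4
d10 = -155/4
d11 = 157/20
endpoint = (39/4, 43/5)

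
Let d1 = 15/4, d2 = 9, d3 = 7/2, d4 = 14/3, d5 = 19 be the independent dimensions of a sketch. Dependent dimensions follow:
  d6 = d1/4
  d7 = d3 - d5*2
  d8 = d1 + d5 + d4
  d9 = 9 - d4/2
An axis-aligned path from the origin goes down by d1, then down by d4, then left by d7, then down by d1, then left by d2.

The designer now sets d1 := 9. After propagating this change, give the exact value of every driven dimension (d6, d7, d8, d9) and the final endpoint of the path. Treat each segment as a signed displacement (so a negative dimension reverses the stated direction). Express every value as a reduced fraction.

d6 = 9/4
d7 = -69/2
d8 = 98/3
d9 = 20/3
endpoint = (51/2, -68/3)

Apply edit: d1 := 9
  d6 = d1/4 = 9/4
  d7 = d3 - d5*2 = -69/2
  d8 = d1 + d5 + d4 = 98/3
  d9 = 9 - d4/2 = 20/3
Walk from origin (0, 0):
  seg 1: down by d1 = 9 → (0, -9)
  seg 2: down by d4 = 14/3 → (0, -41/3)
  seg 3: left by d7 = -69/2 → (69/2, -41/3)
  seg 4: down by d1 = 9 → (69/2, -68/3)
  seg 5: left by d2 = 9 → (51/2, -68/3)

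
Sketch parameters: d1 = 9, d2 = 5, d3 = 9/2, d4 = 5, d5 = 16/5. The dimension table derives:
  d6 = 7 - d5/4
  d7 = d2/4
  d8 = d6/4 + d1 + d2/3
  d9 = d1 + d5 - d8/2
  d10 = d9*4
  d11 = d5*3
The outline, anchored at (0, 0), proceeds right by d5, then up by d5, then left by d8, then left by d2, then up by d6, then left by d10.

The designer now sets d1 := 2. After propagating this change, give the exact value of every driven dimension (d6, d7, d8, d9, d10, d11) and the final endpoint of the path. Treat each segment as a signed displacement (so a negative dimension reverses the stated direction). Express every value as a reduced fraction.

Apply edit: d1 := 2
  d6 = 7 - d5/4 = 31/5
  d7 = d2/4 = 5/4
  d8 = d6/4 + d1 + d2/3 = 313/60
  d9 = d1 + d5 - d8/2 = 311/120
  d10 = d9*4 = 311/30
  d11 = d5*3 = 48/5
Walk from origin (0, 0):
  seg 1: right by d5 = 16/5 → (16/5, 0)
  seg 2: up by d5 = 16/5 → (16/5, 16/5)
  seg 3: left by d8 = 313/60 → (-121/60, 16/5)
  seg 4: left by d2 = 5 → (-421/60, 16/5)
  seg 5: up by d6 = 31/5 → (-421/60, 47/5)
  seg 6: left by d10 = 311/30 → (-1043/60, 47/5)

d6 = 31/5
d7 = 5/4
d8 = 313/60
d9 = 311/120
d10 = 311/30
d11 = 48/5
endpoint = (-1043/60, 47/5)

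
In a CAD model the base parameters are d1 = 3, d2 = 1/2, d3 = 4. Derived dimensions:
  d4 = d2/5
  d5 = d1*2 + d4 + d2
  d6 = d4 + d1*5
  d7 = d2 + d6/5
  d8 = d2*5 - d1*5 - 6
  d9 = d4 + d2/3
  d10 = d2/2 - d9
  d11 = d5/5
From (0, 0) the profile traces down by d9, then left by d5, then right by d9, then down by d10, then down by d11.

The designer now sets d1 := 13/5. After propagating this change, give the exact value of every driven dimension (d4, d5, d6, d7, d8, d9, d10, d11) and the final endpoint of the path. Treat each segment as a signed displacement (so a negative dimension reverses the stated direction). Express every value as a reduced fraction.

d4 = 1/10
d5 = 29/5
d6 = 131/10
d7 = 78/25
d8 = -33/2
d9 = 4/15
d10 = -1/60
d11 = 29/25
endpoint = (-83/15, -141/100)

Apply edit: d1 := 13/5
  d4 = d2/5 = 1/10
  d5 = d1*2 + d4 + d2 = 29/5
  d6 = d4 + d1*5 = 131/10
  d7 = d2 + d6/5 = 78/25
  d8 = d2*5 - d1*5 - 6 = -33/2
  d9 = d4 + d2/3 = 4/15
  d10 = d2/2 - d9 = -1/60
  d11 = d5/5 = 29/25
Walk from origin (0, 0):
  seg 1: down by d9 = 4/15 → (0, -4/15)
  seg 2: left by d5 = 29/5 → (-29/5, -4/15)
  seg 3: right by d9 = 4/15 → (-83/15, -4/15)
  seg 4: down by d10 = -1/60 → (-83/15, -1/4)
  seg 5: down by d11 = 29/25 → (-83/15, -141/100)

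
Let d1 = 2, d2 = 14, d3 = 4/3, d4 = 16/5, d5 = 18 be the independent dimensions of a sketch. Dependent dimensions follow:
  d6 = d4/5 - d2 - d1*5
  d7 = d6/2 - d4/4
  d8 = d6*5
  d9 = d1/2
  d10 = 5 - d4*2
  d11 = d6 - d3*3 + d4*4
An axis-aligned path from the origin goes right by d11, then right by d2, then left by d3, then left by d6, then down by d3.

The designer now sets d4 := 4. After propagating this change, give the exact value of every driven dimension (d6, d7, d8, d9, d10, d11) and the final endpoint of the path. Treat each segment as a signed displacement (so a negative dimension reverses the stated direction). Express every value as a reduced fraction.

d6 = -116/5
d7 = -63/5
d8 = -116
d9 = 1
d10 = -3
d11 = -56/5
endpoint = (74/3, -4/3)

Apply edit: d4 := 4
  d6 = d4/5 - d2 - d1*5 = -116/5
  d7 = d6/2 - d4/4 = -63/5
  d8 = d6*5 = -116
  d9 = d1/2 = 1
  d10 = 5 - d4*2 = -3
  d11 = d6 - d3*3 + d4*4 = -56/5
Walk from origin (0, 0):
  seg 1: right by d11 = -56/5 → (-56/5, 0)
  seg 2: right by d2 = 14 → (14/5, 0)
  seg 3: left by d3 = 4/3 → (22/15, 0)
  seg 4: left by d6 = -116/5 → (74/3, 0)
  seg 5: down by d3 = 4/3 → (74/3, -4/3)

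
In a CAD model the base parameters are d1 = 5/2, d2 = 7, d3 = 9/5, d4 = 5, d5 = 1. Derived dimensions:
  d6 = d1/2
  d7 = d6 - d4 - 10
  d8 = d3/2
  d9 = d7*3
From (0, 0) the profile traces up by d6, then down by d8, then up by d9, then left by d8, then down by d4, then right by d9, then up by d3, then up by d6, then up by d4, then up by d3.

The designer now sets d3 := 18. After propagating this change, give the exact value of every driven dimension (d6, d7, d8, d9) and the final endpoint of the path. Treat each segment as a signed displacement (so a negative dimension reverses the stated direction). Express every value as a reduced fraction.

Apply edit: d3 := 18
  d6 = d1/2 = 5/4
  d7 = d6 - d4 - 10 = -55/4
  d8 = d3/2 = 9
  d9 = d7*3 = -165/4
Walk from origin (0, 0):
  seg 1: up by d6 = 5/4 → (0, 5/4)
  seg 2: down by d8 = 9 → (0, -31/4)
  seg 3: up by d9 = -165/4 → (0, -49)
  seg 4: left by d8 = 9 → (-9, -49)
  seg 5: down by d4 = 5 → (-9, -54)
  seg 6: right by d9 = -165/4 → (-201/4, -54)
  seg 7: up by d3 = 18 → (-201/4, -36)
  seg 8: up by d6 = 5/4 → (-201/4, -139/4)
  seg 9: up by d4 = 5 → (-201/4, -119/4)
  seg 10: up by d3 = 18 → (-201/4, -47/4)

d6 = 5/4
d7 = -55/4
d8 = 9
d9 = -165/4
endpoint = (-201/4, -47/4)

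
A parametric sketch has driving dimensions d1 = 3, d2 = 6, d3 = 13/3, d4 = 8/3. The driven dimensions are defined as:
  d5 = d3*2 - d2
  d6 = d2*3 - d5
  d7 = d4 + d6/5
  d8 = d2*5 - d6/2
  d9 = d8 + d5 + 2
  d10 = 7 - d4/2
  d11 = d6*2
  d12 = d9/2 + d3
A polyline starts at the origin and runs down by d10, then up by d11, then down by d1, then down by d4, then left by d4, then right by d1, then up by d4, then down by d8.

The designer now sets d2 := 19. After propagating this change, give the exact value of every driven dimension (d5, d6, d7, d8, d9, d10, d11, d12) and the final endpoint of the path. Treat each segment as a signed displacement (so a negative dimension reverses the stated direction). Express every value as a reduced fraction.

Apply edit: d2 := 19
  d5 = d3*2 - d2 = -31/3
  d6 = d2*3 - d5 = 202/3
  d7 = d4 + d6/5 = 242/15
  d8 = d2*5 - d6/2 = 184/3
  d9 = d8 + d5 + 2 = 53
  d10 = 7 - d4/2 = 17/3
  d11 = d6*2 = 404/3
  d12 = d9/2 + d3 = 185/6
Walk from origin (0, 0):
  seg 1: down by d10 = 17/3 → (0, -17/3)
  seg 2: up by d11 = 404/3 → (0, 129)
  seg 3: down by d1 = 3 → (0, 126)
  seg 4: down by d4 = 8/3 → (0, 370/3)
  seg 5: left by d4 = 8/3 → (-8/3, 370/3)
  seg 6: right by d1 = 3 → (1/3, 370/3)
  seg 7: up by d4 = 8/3 → (1/3, 126)
  seg 8: down by d8 = 184/3 → (1/3, 194/3)

d5 = -31/3
d6 = 202/3
d7 = 242/15
d8 = 184/3
d9 = 53
d10 = 17/3
d11 = 404/3
d12 = 185/6
endpoint = (1/3, 194/3)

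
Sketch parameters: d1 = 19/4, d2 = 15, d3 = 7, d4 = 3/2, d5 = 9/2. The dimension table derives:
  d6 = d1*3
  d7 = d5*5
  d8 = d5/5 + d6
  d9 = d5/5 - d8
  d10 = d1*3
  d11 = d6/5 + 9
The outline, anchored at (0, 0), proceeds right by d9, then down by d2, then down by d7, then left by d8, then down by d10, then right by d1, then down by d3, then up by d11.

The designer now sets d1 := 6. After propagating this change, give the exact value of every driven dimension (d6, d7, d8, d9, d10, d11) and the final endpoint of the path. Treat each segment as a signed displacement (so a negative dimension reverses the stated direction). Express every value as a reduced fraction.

Apply edit: d1 := 6
  d6 = d1*3 = 18
  d7 = d5*5 = 45/2
  d8 = d5/5 + d6 = 189/10
  d9 = d5/5 - d8 = -18
  d10 = d1*3 = 18
  d11 = d6/5 + 9 = 63/5
Walk from origin (0, 0):
  seg 1: right by d9 = -18 → (-18, 0)
  seg 2: down by d2 = 15 → (-18, -15)
  seg 3: down by d7 = 45/2 → (-18, -75/2)
  seg 4: left by d8 = 189/10 → (-369/10, -75/2)
  seg 5: down by d10 = 18 → (-369/10, -111/2)
  seg 6: right by d1 = 6 → (-309/10, -111/2)
  seg 7: down by d3 = 7 → (-309/10, -125/2)
  seg 8: up by d11 = 63/5 → (-309/10, -499/10)

d6 = 18
d7 = 45/2
d8 = 189/10
d9 = -18
d10 = 18
d11 = 63/5
endpoint = (-309/10, -499/10)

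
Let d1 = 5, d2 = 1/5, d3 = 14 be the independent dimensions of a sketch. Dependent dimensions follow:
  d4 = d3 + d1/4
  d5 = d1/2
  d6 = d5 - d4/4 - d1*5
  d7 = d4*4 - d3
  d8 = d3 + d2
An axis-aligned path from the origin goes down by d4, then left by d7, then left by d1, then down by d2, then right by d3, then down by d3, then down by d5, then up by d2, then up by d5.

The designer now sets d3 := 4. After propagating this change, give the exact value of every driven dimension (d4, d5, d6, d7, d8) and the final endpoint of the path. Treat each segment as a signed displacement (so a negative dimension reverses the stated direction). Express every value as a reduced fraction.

Apply edit: d3 := 4
  d4 = d3 + d1/4 = 21/4
  d5 = d1/2 = 5/2
  d6 = d5 - d4/4 - d1*5 = -381/16
  d7 = d4*4 - d3 = 17
  d8 = d3 + d2 = 21/5
Walk from origin (0, 0):
  seg 1: down by d4 = 21/4 → (0, -21/4)
  seg 2: left by d7 = 17 → (-17, -21/4)
  seg 3: left by d1 = 5 → (-22, -21/4)
  seg 4: down by d2 = 1/5 → (-22, -109/20)
  seg 5: right by d3 = 4 → (-18, -109/20)
  seg 6: down by d3 = 4 → (-18, -189/20)
  seg 7: down by d5 = 5/2 → (-18, -239/20)
  seg 8: up by d2 = 1/5 → (-18, -47/4)
  seg 9: up by d5 = 5/2 → (-18, -37/4)

d4 = 21/4
d5 = 5/2
d6 = -381/16
d7 = 17
d8 = 21/5
endpoint = (-18, -37/4)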